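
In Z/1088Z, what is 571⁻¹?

947

1088 = 1×571 + 517
571 = 1×517 + 54
517 = 9×54 + 31
54 = 1×31 + 23
31 = 1×23 + 8
23 = 2×8 + 7
8 = 1×7 + 1
7 = 7×1 + 0
gcd(571, 1088) = 1, so the inverse exists.
Back-substitute for 1:
1 = 1×8 − 1×7
  = −1×23 + 3×8
  = 3×31 − 4×23
  = −4×54 + 7×31
  = 7×517 − 67×54
  = −67×571 + 74×517
  = 74×1088 − 141×571
So 571⁻¹ ≡ −141 ≡ 947 (mod 1088).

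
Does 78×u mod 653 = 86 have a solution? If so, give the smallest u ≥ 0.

269

gcd(78, 653) = 1, so a unique solution mod 653 exists.
78⁻¹ ≡ 360 (mod 653).
u ≡ 360×86 ≡ 269 (mod 653).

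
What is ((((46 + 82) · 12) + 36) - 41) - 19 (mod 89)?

88

46 + 82 = 128 ≡ 39 (mod 89)
39 · 12 = 468 ≡ 23 (mod 89)
23 + 36 = 59
59 - 41 = 18
18 - 19 = -1 ≡ 88 (mod 89)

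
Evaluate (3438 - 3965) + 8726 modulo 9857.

8199

3438 - 3965 = -527 ≡ 9330 (mod 9857)
9330 + 8726 = 18056 ≡ 8199 (mod 9857)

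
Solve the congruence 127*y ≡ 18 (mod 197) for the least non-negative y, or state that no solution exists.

11

gcd(127, 197) = 1, so a unique solution mod 197 exists.
127⁻¹ ≡ 121 (mod 197).
y ≡ 121*18 ≡ 11 (mod 197).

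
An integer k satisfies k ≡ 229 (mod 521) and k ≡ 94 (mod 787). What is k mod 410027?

521⁻¹ mod 787: 521·429 ≡ 1 (mod 787), so 521⁻¹ ≡ 429.
k = 229 + 521·((94 − 229)·429 mod 787) = 229 + 521·323 = 168512.

168512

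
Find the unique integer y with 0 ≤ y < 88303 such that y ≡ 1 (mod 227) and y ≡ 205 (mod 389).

227⁻¹ mod 389: 227×12 ≡ 1 (mod 389), so 227⁻¹ ≡ 12.
y = 1 + 227×((205 − 1)×12 mod 389) = 1 + 227×114 = 25879.

25879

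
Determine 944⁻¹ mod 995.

Run the extended Euclidean algorithm:
995 = 1·944 + 51
944 = 18·51 + 26
51 = 1·26 + 25
26 = 1·25 + 1
25 = 25·1 + 0
gcd(944, 995) = 1, so the inverse exists.
Bézout: 1 = −37·995 + 39·944.
So 944⁻¹ ≡ 39 (mod 995).

39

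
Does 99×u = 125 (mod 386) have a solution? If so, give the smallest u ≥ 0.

gcd(99, 386) = 1, so a unique solution mod 386 exists.
99⁻¹ ≡ 39 (mod 386).
u ≡ 39×125 ≡ 243 (mod 386).

243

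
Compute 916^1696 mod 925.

Compute successive squares:
1696 in binary is 11010100000, i.e. 1696 = 1024 + 512 + 128 + 32.
916^1 ≡ 916 (mod 925)
916^2 ≡ 916^2 = 839056 ≡ 81 (mod 925)
916^4 ≡ 81^2 = 6561 ≡ 86 (mod 925)
916^8 ≡ 86^2 = 7396 ≡ 921 (mod 925)
916^16 ≡ 921^2 = 848241 ≡ 16 (mod 925)
916^32 ≡ 16^2 = 256 (mod 925)
916^64 ≡ 256^2 = 65536 ≡ 786 (mod 925)
916^128 ≡ 786^2 = 617796 ≡ 821 (mod 925)
916^256 ≡ 821^2 = 674041 ≡ 641 (mod 925)
916^512 ≡ 641^2 = 410881 ≡ 181 (mod 925)
916^1024 ≡ 181^2 = 32761 ≡ 386 (mod 925)
916^1696 = 916^1024 × 916^512 × 916^128 × 916^32 ≡ 386 × 181 × 821 × 256 (mod 925).
Accumulate the product:
386 × 181 = 69866 ≡ 491
491 × 821 = 403111 ≡ 736
736 × 256 = 188416 ≡ 641

641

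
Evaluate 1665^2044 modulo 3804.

3597

2044 in binary is 11111111100, i.e. 2044 = 1024 + 512 + 256 + 128 + 64 + 32 + 16 + 8 + 4.
1665^1 ≡ 1665 (mod 3804)
1665^2 ≡ 1665^2 = 2772225 ≡ 2913 (mod 3804)
1665^4 ≡ 2913^2 = 8485569 ≡ 2649 (mod 3804)
1665^8 ≡ 2649^2 = 7017201 ≡ 2625 (mod 3804)
1665^16 ≡ 2625^2 = 6890625 ≡ 1581 (mod 3804)
1665^32 ≡ 1581^2 = 2499561 ≡ 333 (mod 3804)
1665^64 ≡ 333^2 = 110889 ≡ 573 (mod 3804)
1665^128 ≡ 573^2 = 328329 ≡ 1185 (mod 3804)
1665^256 ≡ 1185^2 = 1404225 ≡ 549 (mod 3804)
1665^512 ≡ 549^2 = 301401 ≡ 885 (mod 3804)
1665^1024 ≡ 885^2 = 783225 ≡ 3405 (mod 3804)
1665^2044 = 1665^1024 * 1665^512 * 1665^256 * 1665^128 * 1665^64 * 1665^32 * 1665^16 * 1665^8 * 1665^4 ≡ 3405 * 885 * 549 * 1185 * 573 * 333 * 1581 * 2625 * 2649 (mod 3804).
Accumulate the product:
3405 * 885 = 3013425 ≡ 657
657 * 549 = 360693 ≡ 3117
3117 * 1185 = 3693645 ≡ 3765
3765 * 573 = 2157345 ≡ 477
477 * 333 = 158841 ≡ 2877
2877 * 1581 = 4548537 ≡ 2757
2757 * 2625 = 7237125 ≡ 1917
1917 * 2649 = 5078133 ≡ 3597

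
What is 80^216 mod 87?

25

Using repeated squaring:
80^1 ≡ 80 (mod 87)
80^2 ≡ 80^2 = 6400 ≡ 49 (mod 87)
80^4 ≡ 49^2 = 2401 ≡ 52 (mod 87)
80^8 ≡ 52^2 = 2704 ≡ 7 (mod 87)
80^16 ≡ 7^2 = 49 (mod 87)
80^32 ≡ 49^2 = 2401 ≡ 52 (mod 87)
80^64 ≡ 52^2 = 2704 ≡ 7 (mod 87)
80^128 ≡ 7^2 = 49 (mod 87)
80^216 = 80^128 × 80^64 × 80^16 × 80^8 ≡ 49 × 7 × 49 × 7 (mod 87).
Accumulate the product:
49 × 7 = 343 ≡ 82
82 × 49 = 4018 ≡ 16
16 × 7 = 112 ≡ 25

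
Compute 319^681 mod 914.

501

Compute successive squares:
319^1 ≡ 319 (mod 914)
319^2 ≡ 319^2 = 101761 ≡ 307 (mod 914)
319^4 ≡ 307^2 = 94249 ≡ 107 (mod 914)
319^8 ≡ 107^2 = 11449 ≡ 481 (mod 914)
319^16 ≡ 481^2 = 231361 ≡ 119 (mod 914)
319^32 ≡ 119^2 = 14161 ≡ 451 (mod 914)
319^64 ≡ 451^2 = 203401 ≡ 493 (mod 914)
319^128 ≡ 493^2 = 243049 ≡ 839 (mod 914)
319^256 ≡ 839^2 = 703921 ≡ 141 (mod 914)
319^512 ≡ 141^2 = 19881 ≡ 687 (mod 914)
319^681 = 319^512 * 319^128 * 319^32 * 319^8 * 319^1 ≡ 687 * 839 * 451 * 481 * 319 (mod 914).
Accumulate the product:
687 * 839 = 576393 ≡ 573
573 * 451 = 258423 ≡ 675
675 * 481 = 324675 ≡ 205
205 * 319 = 65395 ≡ 501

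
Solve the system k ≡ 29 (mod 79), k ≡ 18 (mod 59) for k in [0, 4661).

2083

79⁻¹ mod 59: 79*3 ≡ 1 (mod 59), so 79⁻¹ ≡ 3.
k = 29 + 79*((18 − 29)*3 mod 59) = 29 + 79*26 = 2083.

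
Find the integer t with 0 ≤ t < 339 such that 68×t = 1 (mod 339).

5

339 = 4·68 + 67
68 = 1·67 + 1
67 = 67·1 + 0
gcd(68, 339) = 1, so the inverse exists.
Bézout: 1 = −1·339 + 5·68.
So 68⁻¹ ≡ 5 (mod 339).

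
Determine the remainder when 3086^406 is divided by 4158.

Using repeated squaring:
406 in binary is 110010110, i.e. 406 = 256 + 128 + 16 + 4 + 2.
3086^1 ≡ 3086 (mod 4158)
3086^2 ≡ 3086^2 = 9523396 ≡ 1576 (mod 4158)
3086^4 ≡ 1576^2 = 2483776 ≡ 1450 (mod 4158)
3086^8 ≡ 1450^2 = 2102500 ≡ 2710 (mod 4158)
3086^16 ≡ 2710^2 = 7344100 ≡ 1072 (mod 4158)
3086^32 ≡ 1072^2 = 1149184 ≡ 1576 (mod 4158)
3086^64 ≡ 1576^2 = 2483776 ≡ 1450 (mod 4158)
3086^128 ≡ 1450^2 = 2102500 ≡ 2710 (mod 4158)
3086^256 ≡ 2710^2 = 7344100 ≡ 1072 (mod 4158)
3086^406 = 3086^256 · 3086^128 · 3086^16 · 3086^4 · 3086^2 ≡ 1072 · 2710 · 1072 · 1450 · 1576 (mod 4158).
Accumulate the product:
1072 · 2710 = 2905120 ≡ 2836
2836 · 1072 = 3040192 ≡ 694
694 · 1450 = 1006300 ≡ 64
64 · 1576 = 100864 ≡ 1072

1072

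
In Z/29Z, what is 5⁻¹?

6

Apply the Euclidean algorithm and back-substitute:
29 = 5*5 + 4
5 = 1*4 + 1
4 = 4*1 + 0
gcd(5, 29) = 1, so the inverse exists.
Back-substitute for 1:
1 = 1*5 − 1*4
  = −1*29 + 6*5
So 5⁻¹ ≡ 6 (mod 29).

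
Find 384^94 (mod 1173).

1062

Using repeated squaring:
94 in binary is 1011110, i.e. 94 = 64 + 16 + 8 + 4 + 2.
384^1 ≡ 384 (mod 1173)
384^2 ≡ 384^2 = 147456 ≡ 831 (mod 1173)
384^4 ≡ 831^2 = 690561 ≡ 837 (mod 1173)
384^8 ≡ 837^2 = 700569 ≡ 288 (mod 1173)
384^16 ≡ 288^2 = 82944 ≡ 834 (mod 1173)
384^32 ≡ 834^2 = 695556 ≡ 1140 (mod 1173)
384^64 ≡ 1140^2 = 1299600 ≡ 1089 (mod 1173)
384^94 = 384^64 · 384^16 · 384^8 · 384^4 · 384^2 ≡ 1089 · 834 · 288 · 837 · 831 (mod 1173).
Accumulate the product:
1089 · 834 = 908226 ≡ 324
324 · 288 = 93312 ≡ 645
645 · 837 = 539865 ≡ 285
285 · 831 = 236835 ≡ 1062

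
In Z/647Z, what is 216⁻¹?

Apply the Euclidean algorithm and back-substitute:
647 = 2×216 + 215
216 = 1×215 + 1
215 = 215×1 + 0
gcd(216, 647) = 1, so the inverse exists.
Back-substitute for 1:
1 = 1×216 − 1×215
  = −1×647 + 3×216
So 216⁻¹ ≡ 3 (mod 647).

3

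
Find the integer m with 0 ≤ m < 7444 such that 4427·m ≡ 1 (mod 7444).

3363

7444 = 1×4427 + 3017
4427 = 1×3017 + 1410
3017 = 2×1410 + 197
1410 = 7×197 + 31
197 = 6×31 + 11
31 = 2×11 + 9
11 = 1×9 + 2
9 = 4×2 + 1
2 = 2×1 + 0
gcd(4427, 7444) = 1, so the inverse exists.
Bézout: 1 = −2000×7444 + 3363×4427.
So 4427⁻¹ ≡ 3363 (mod 7444).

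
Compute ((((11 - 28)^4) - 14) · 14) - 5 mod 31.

21

11 - 28 = -17 ≡ 14 (mod 31)
(14)^4 ≡ 7 (mod 31)
7 - 14 = -7 ≡ 24 (mod 31)
24 · 14 = 336 ≡ 26 (mod 31)
26 - 5 = 21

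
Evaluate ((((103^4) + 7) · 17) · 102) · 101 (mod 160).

(103)^4 ≡ 1 (mod 160)
1 + 7 = 8
8 · 17 = 136
136 · 102 = 13872 ≡ 112 (mod 160)
112 · 101 = 11312 ≡ 112 (mod 160)

112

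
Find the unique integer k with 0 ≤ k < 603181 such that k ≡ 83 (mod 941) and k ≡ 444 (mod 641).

160053

941⁻¹ mod 641: 941*297 ≡ 1 (mod 641), so 941⁻¹ ≡ 297.
k = 83 + 941*((444 − 83)*297 mod 641) = 83 + 941*170 = 160053.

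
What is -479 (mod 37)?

-479 = -13·37 + 2, so -479 ≡ 2 (mod 37).

2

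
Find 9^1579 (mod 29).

22

Compute successive squares:
9^1 ≡ 9 (mod 29)
9^2 ≡ 9^2 = 81 ≡ 23 (mod 29)
9^4 ≡ 23^2 = 529 ≡ 7 (mod 29)
9^8 ≡ 7^2 = 49 ≡ 20 (mod 29)
9^16 ≡ 20^2 = 400 ≡ 23 (mod 29)
9^32 ≡ 23^2 = 529 ≡ 7 (mod 29)
9^64 ≡ 7^2 = 49 ≡ 20 (mod 29)
9^128 ≡ 20^2 = 400 ≡ 23 (mod 29)
9^256 ≡ 23^2 = 529 ≡ 7 (mod 29)
9^512 ≡ 7^2 = 49 ≡ 20 (mod 29)
9^1024 ≡ 20^2 = 400 ≡ 23 (mod 29)
9^1579 = 9^1024 · 9^512 · 9^32 · 9^8 · 9^2 · 9^1 ≡ 23 · 20 · 7 · 20 · 23 · 9 (mod 29).
Accumulate the product:
23 · 20 = 460 ≡ 25
25 · 7 = 175 ≡ 1
1 · 20 = 20
20 · 23 = 460 ≡ 25
25 · 9 = 225 ≡ 22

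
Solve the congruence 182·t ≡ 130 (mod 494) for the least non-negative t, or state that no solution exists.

17

gcd(182, 494) = 26, and 26 | 130, so solutions exist.
Divide through by 26: 7·t ≡ 5 (mod 19).
7⁻¹ ≡ 11 (mod 19).
t ≡ 11·5 ≡ 17 (mod 19).
The smallest non-negative solution is t = 17.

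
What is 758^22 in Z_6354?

5344

Using repeated squaring:
22 in binary is 10110, i.e. 22 = 16 + 4 + 2.
758^1 ≡ 758 (mod 6354)
758^2 ≡ 758^2 = 574564 ≡ 2704 (mod 6354)
758^4 ≡ 2704^2 = 7311616 ≡ 4516 (mod 6354)
758^8 ≡ 4516^2 = 20394256 ≡ 4270 (mod 6354)
758^16 ≡ 4270^2 = 18232900 ≡ 3274 (mod 6354)
758^22 = 758^16 * 758^4 * 758^2 ≡ 3274 * 4516 * 2704 (mod 6354).
Accumulate the product:
3274 * 4516 = 14785384 ≡ 5980
5980 * 2704 = 16169920 ≡ 5344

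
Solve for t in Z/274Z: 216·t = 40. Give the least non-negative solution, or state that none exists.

gcd(216, 274) = 2, and 2 | 40, so solutions exist.
Divide through by 2: 108·t ≡ 20 mod 137.
108⁻¹ ≡ 85 (mod 137).
t ≡ 85·20 ≡ 56 (mod 137).
The smallest non-negative solution is t = 56.

56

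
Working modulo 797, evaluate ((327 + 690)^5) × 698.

327 + 690 = 1017 ≡ 220 (mod 797)
(220)^5 ≡ 174 (mod 797)
174 × 698 = 121452 ≡ 308 (mod 797)

308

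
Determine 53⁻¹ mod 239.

230

By the extended Euclidean algorithm:
239 = 4×53 + 27
53 = 1×27 + 26
27 = 1×26 + 1
26 = 26×1 + 0
gcd(53, 239) = 1, so the inverse exists.
Back-substitute for 1:
1 = 1×27 − 1×26
  = −1×53 + 2×27
  = 2×239 − 9×53
So 53⁻¹ ≡ −9 ≡ 230 (mod 239).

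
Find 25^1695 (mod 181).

Compute successive squares:
1695 in binary is 11010011111, i.e. 1695 = 1024 + 512 + 128 + 16 + 8 + 4 + 2 + 1.
25^1 ≡ 25 (mod 181)
25^2 ≡ 25^2 = 625 ≡ 82 (mod 181)
25^4 ≡ 82^2 = 6724 ≡ 27 (mod 181)
25^8 ≡ 27^2 = 729 ≡ 5 (mod 181)
25^16 ≡ 5^2 = 25 (mod 181)
25^32 ≡ 25^2 = 625 ≡ 82 (mod 181)
25^64 ≡ 82^2 = 6724 ≡ 27 (mod 181)
25^128 ≡ 27^2 = 729 ≡ 5 (mod 181)
25^256 ≡ 5^2 = 25 (mod 181)
25^512 ≡ 25^2 = 625 ≡ 82 (mod 181)
25^1024 ≡ 82^2 = 6724 ≡ 27 (mod 181)
25^1695 = 25^1024 * 25^512 * 25^128 * 25^16 * 25^8 * 25^4 * 25^2 * 25^1 ≡ 27 * 82 * 5 * 25 * 5 * 27 * 82 * 25 (mod 181).
Accumulate the product:
27 * 82 = 2214 ≡ 42
42 * 5 = 210 ≡ 29
29 * 25 = 725 ≡ 1
1 * 5 = 5
5 * 27 = 135
135 * 82 = 11070 ≡ 29
29 * 25 = 725 ≡ 1

1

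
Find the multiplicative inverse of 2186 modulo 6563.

Run the extended Euclidean algorithm:
6563 = 3*2186 + 5
2186 = 437*5 + 1
5 = 5*1 + 0
gcd(2186, 6563) = 1, so the inverse exists.
Back-substitute for 1:
1 = 1*2186 − 437*5
  = −437*6563 + 1312*2186
So 2186⁻¹ ≡ 1312 (mod 6563).

1312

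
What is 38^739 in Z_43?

739 in binary is 1011100011, i.e. 739 = 512 + 128 + 64 + 32 + 2 + 1.
38^1 ≡ 38 (mod 43)
38^2 ≡ 38^2 = 1444 ≡ 25 (mod 43)
38^4 ≡ 25^2 = 625 ≡ 23 (mod 43)
38^8 ≡ 23^2 = 529 ≡ 13 (mod 43)
38^16 ≡ 13^2 = 169 ≡ 40 (mod 43)
38^32 ≡ 40^2 = 1600 ≡ 9 (mod 43)
38^64 ≡ 9^2 = 81 ≡ 38 (mod 43)
38^128 ≡ 38^2 = 1444 ≡ 25 (mod 43)
38^256 ≡ 25^2 = 625 ≡ 23 (mod 43)
38^512 ≡ 23^2 = 529 ≡ 13 (mod 43)
38^739 = 38^512 × 38^128 × 38^64 × 38^32 × 38^2 × 38^1 ≡ 13 × 25 × 38 × 9 × 25 × 38 (mod 43).
Accumulate the product:
13 × 25 = 325 ≡ 24
24 × 38 = 912 ≡ 9
9 × 9 = 81 ≡ 38
38 × 25 = 950 ≡ 4
4 × 38 = 152 ≡ 23

23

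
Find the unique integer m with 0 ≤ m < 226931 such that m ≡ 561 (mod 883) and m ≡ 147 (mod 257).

187757

883⁻¹ mod 257: 883×218 ≡ 1 (mod 257), so 883⁻¹ ≡ 218.
m = 561 + 883×((147 − 561)×218 mod 257) = 561 + 883×212 = 187757.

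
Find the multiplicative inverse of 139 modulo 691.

174

Run the extended Euclidean algorithm:
691 = 4*139 + 135
139 = 1*135 + 4
135 = 33*4 + 3
4 = 1*3 + 1
3 = 3*1 + 0
gcd(139, 691) = 1, so the inverse exists.
Back-substitute for 1:
1 = 1*4 − 1*3
  = −1*135 + 34*4
  = 34*139 − 35*135
  = −35*691 + 174*139
So 139⁻¹ ≡ 174 (mod 691).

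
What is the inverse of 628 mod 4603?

4603 = 7×628 + 207
628 = 3×207 + 7
207 = 29×7 + 4
7 = 1×4 + 3
4 = 1×3 + 1
3 = 3×1 + 0
gcd(628, 4603) = 1, so the inverse exists.
Bézout: 1 = 179×4603 − 1312×628.
So 628⁻¹ ≡ −1312 ≡ 3291 (mod 4603).

3291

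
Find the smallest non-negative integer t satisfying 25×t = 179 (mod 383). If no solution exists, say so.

191

gcd(25, 383) = 1, so a unique solution mod 383 exists.
25⁻¹ ≡ 46 (mod 383).
t ≡ 46×179 ≡ 191 (mod 383).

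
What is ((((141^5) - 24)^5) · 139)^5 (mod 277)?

10

(141)^5 ≡ 89 (mod 277)
89 - 24 = 65
(65)^5 ≡ 227 (mod 277)
227 · 139 = 31553 ≡ 252 (mod 277)
(252)^5 ≡ 10 (mod 277)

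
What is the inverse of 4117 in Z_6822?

By the extended Euclidean algorithm:
6822 = 1×4117 + 2705
4117 = 1×2705 + 1412
2705 = 1×1412 + 1293
1412 = 1×1293 + 119
1293 = 10×119 + 103
119 = 1×103 + 16
103 = 6×16 + 7
16 = 2×7 + 2
7 = 3×2 + 1
2 = 2×1 + 0
gcd(4117, 6822) = 1, so the inverse exists.
Bézout: 1 = 1799×6822 − 2981×4117.
So 4117⁻¹ ≡ −2981 ≡ 3841 (mod 6822).

3841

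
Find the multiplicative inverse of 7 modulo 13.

By the extended Euclidean algorithm:
13 = 1*7 + 6
7 = 1*6 + 1
6 = 6*1 + 0
gcd(7, 13) = 1, so the inverse exists.
Bézout: 1 = −1*13 + 2*7.
So 7⁻¹ ≡ 2 (mod 13).

2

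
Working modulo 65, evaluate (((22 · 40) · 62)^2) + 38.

13

22 · 40 = 880 ≡ 35 (mod 65)
35 · 62 = 2170 ≡ 25 (mod 65)
(25)^2 ≡ 40 (mod 65)
40 + 38 = 78 ≡ 13 (mod 65)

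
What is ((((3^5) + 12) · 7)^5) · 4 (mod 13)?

(3)^5 ≡ 9 (mod 13)
9 + 12 = 21 ≡ 8 (mod 13)
8 · 7 = 56 ≡ 4 (mod 13)
(4)^5 ≡ 10 (mod 13)
10 · 4 = 40 ≡ 1 (mod 13)

1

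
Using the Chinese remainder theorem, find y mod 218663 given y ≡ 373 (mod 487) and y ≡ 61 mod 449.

487⁻¹ mod 449: 487·130 ≡ 1 (mod 449), so 487⁻¹ ≡ 130.
y = 373 + 487·((61 − 373)·130 mod 449) = 373 + 487·299 = 145986.
Check: 145986 mod 487 = 373, 145986 mod 449 = 61. ✓

145986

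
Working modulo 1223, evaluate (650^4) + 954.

976

(650)^4 ≡ 22 (mod 1223)
22 + 954 = 976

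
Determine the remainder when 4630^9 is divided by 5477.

3157

9 in binary is 1001, i.e. 9 = 8 + 1.
4630^1 ≡ 4630 (mod 5477)
4630^2 ≡ 4630^2 = 21436900 ≡ 5399 (mod 5477)
4630^4 ≡ 5399^2 = 29149201 ≡ 607 (mod 5477)
4630^8 ≡ 607^2 = 368449 ≡ 1490 (mod 5477)
4630^9 = 4630^8 × 4630^1 ≡ 1490 × 4630 (mod 5477).
1490 × 4630 = 6898700 ≡ 3157 (mod 5477).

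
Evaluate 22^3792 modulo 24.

16

3792 in binary is 111011010000, i.e. 3792 = 2048 + 1024 + 512 + 128 + 64 + 16.
22^1 ≡ 22 (mod 24)
22^2 ≡ 22^2 = 484 ≡ 4 (mod 24)
22^4 ≡ 4^2 = 16 (mod 24)
22^8 ≡ 16^2 = 256 ≡ 16 (mod 24)
22^16 ≡ 16^2 = 256 ≡ 16 (mod 24)
22^32 ≡ 16^2 = 256 ≡ 16 (mod 24)
22^64 ≡ 16^2 = 256 ≡ 16 (mod 24)
22^128 ≡ 16^2 = 256 ≡ 16 (mod 24)
22^256 ≡ 16^2 = 256 ≡ 16 (mod 24)
22^512 ≡ 16^2 = 256 ≡ 16 (mod 24)
22^1024 ≡ 16^2 = 256 ≡ 16 (mod 24)
22^2048 ≡ 16^2 = 256 ≡ 16 (mod 24)
22^3792 = 22^2048 * 22^1024 * 22^512 * 22^128 * 22^64 * 22^16 ≡ 16 * 16 * 16 * 16 * 16 * 16 (mod 24).
Accumulate the product:
16 * 16 = 256 ≡ 16
16 * 16 = 256 ≡ 16
16 * 16 = 256 ≡ 16
16 * 16 = 256 ≡ 16
16 * 16 = 256 ≡ 16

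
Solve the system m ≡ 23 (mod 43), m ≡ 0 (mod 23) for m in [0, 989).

43⁻¹ mod 23: 43·15 ≡ 1 (mod 23), so 43⁻¹ ≡ 15.
m = 23 + 43·((0 − 23)·15 mod 23) = 23 + 43·0 = 23.
Check: 23 mod 43 = 23, 23 mod 23 = 0. ✓

23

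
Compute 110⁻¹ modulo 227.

97

By the extended Euclidean algorithm:
227 = 2·110 + 7
110 = 15·7 + 5
7 = 1·5 + 2
5 = 2·2 + 1
2 = 2·1 + 0
gcd(110, 227) = 1, so the inverse exists.
Bézout: 1 = −47·227 + 97·110.
So 110⁻¹ ≡ 97 (mod 227).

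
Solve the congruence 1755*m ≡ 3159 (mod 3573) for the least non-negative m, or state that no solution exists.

gcd(1755, 3573) = 9, and 9 | 3159, so solutions exist.
Divide through by 9: 195*m = 351 (mod 397).
195⁻¹ ≡ 340 (mod 397).
m ≡ 340*351 ≡ 240 (mod 397).
The smallest non-negative solution is m = 240.

240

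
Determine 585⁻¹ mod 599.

385

Apply the Euclidean algorithm and back-substitute:
599 = 1×585 + 14
585 = 41×14 + 11
14 = 1×11 + 3
11 = 3×3 + 2
3 = 1×2 + 1
2 = 2×1 + 0
gcd(585, 599) = 1, so the inverse exists.
Bézout: 1 = 209×599 − 214×585.
So 585⁻¹ ≡ −214 ≡ 385 (mod 599).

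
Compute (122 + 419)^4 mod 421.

239

122 + 419 = 541 ≡ 120 (mod 421)
(120)^4 ≡ 239 (mod 421)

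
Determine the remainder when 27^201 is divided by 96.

27

27^1 ≡ 27 (mod 96)
27^2 ≡ 27^2 = 729 ≡ 57 (mod 96)
27^4 ≡ 57^2 = 3249 ≡ 81 (mod 96)
27^8 ≡ 81^2 = 6561 ≡ 33 (mod 96)
27^16 ≡ 33^2 = 1089 ≡ 33 (mod 96)
27^32 ≡ 33^2 = 1089 ≡ 33 (mod 96)
27^64 ≡ 33^2 = 1089 ≡ 33 (mod 96)
27^128 ≡ 33^2 = 1089 ≡ 33 (mod 96)
27^201 = 27^128 * 27^64 * 27^8 * 27^1 ≡ 33 * 33 * 33 * 27 (mod 96).
Accumulate the product:
33 * 33 = 1089 ≡ 33
33 * 33 = 1089 ≡ 33
33 * 27 = 891 ≡ 27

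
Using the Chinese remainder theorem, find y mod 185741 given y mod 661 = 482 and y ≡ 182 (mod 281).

9736

661⁻¹ mod 281: 661*88 ≡ 1 (mod 281), so 661⁻¹ ≡ 88.
y = 482 + 661*((182 − 482)*88 mod 281) = 482 + 661*14 = 9736.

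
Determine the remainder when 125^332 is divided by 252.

Compute successive squares:
332 in binary is 101001100, i.e. 332 = 256 + 64 + 8 + 4.
125^1 ≡ 125 (mod 252)
125^2 ≡ 125^2 = 15625 ≡ 1 (mod 252)
125^4 ≡ 1^2 = 1 (mod 252)
125^8 ≡ 1^2 = 1 (mod 252)
125^16 ≡ 1^2 = 1 (mod 252)
125^32 ≡ 1^2 = 1 (mod 252)
125^64 ≡ 1^2 = 1 (mod 252)
125^128 ≡ 1^2 = 1 (mod 252)
125^256 ≡ 1^2 = 1 (mod 252)
125^332 = 125^256 × 125^64 × 125^8 × 125^4 ≡ 1 × 1 × 1 × 1 (mod 252).
Accumulate the product:
1 × 1 = 1
1 × 1 = 1
1 × 1 = 1

1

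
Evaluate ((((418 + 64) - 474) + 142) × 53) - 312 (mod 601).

418 + 64 = 482
482 - 474 = 8
8 + 142 = 150
150 × 53 = 7950 ≡ 137 (mod 601)
137 - 312 = -175 ≡ 426 (mod 601)

426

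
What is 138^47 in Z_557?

47 in binary is 101111, i.e. 47 = 32 + 8 + 4 + 2 + 1.
138^1 ≡ 138 (mod 557)
138^2 ≡ 138^2 = 19044 ≡ 106 (mod 557)
138^4 ≡ 106^2 = 11236 ≡ 96 (mod 557)
138^8 ≡ 96^2 = 9216 ≡ 304 (mod 557)
138^16 ≡ 304^2 = 92416 ≡ 511 (mod 557)
138^32 ≡ 511^2 = 261121 ≡ 445 (mod 557)
138^47 = 138^32 * 138^8 * 138^4 * 138^2 * 138^1 ≡ 445 * 304 * 96 * 106 * 138 (mod 557).
Accumulate the product:
445 * 304 = 135280 ≡ 486
486 * 96 = 46656 ≡ 425
425 * 106 = 45050 ≡ 490
490 * 138 = 67620 ≡ 223

223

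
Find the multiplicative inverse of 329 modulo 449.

449 = 1×329 + 120
329 = 2×120 + 89
120 = 1×89 + 31
89 = 2×31 + 27
31 = 1×27 + 4
27 = 6×4 + 3
4 = 1×3 + 1
3 = 3×1 + 0
gcd(329, 449) = 1, so the inverse exists.
Back-substitute for 1:
1 = 1×4 − 1×3
  = −1×27 + 7×4
  = 7×31 − 8×27
  = −8×89 + 23×31
  = 23×120 − 31×89
  = −31×329 + 85×120
  = 85×449 − 116×329
So 329⁻¹ ≡ −116 ≡ 333 (mod 449).

333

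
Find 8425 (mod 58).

15

8425 = 145·58 + 15, so 8425 ≡ 15 (mod 58).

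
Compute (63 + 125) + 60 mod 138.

110

63 + 125 = 188 ≡ 50 (mod 138)
50 + 60 = 110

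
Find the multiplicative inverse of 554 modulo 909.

909 = 1×554 + 355
554 = 1×355 + 199
355 = 1×199 + 156
199 = 1×156 + 43
156 = 3×43 + 27
43 = 1×27 + 16
27 = 1×16 + 11
16 = 1×11 + 5
11 = 2×5 + 1
5 = 5×1 + 0
gcd(554, 909) = 1, so the inverse exists.
Back-substitute for 1:
1 = 1×11 − 2×5
  = −2×16 + 3×11
  = 3×27 − 5×16
  = −5×43 + 8×27
  = 8×156 − 29×43
  = −29×199 + 37×156
  = 37×355 − 66×199
  = −66×554 + 103×355
  = 103×909 − 169×554
So 554⁻¹ ≡ −169 ≡ 740 (mod 909).

740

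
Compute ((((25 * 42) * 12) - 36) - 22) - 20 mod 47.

20

25 * 42 = 1050 ≡ 16 (mod 47)
16 * 12 = 192 ≡ 4 (mod 47)
4 - 36 = -32 ≡ 15 (mod 47)
15 - 22 = -7 ≡ 40 (mod 47)
40 - 20 = 20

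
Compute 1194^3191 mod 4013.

1194^1 ≡ 1194 (mod 4013)
1194^2 ≡ 1194^2 = 1425636 ≡ 1021 (mod 4013)
1194^4 ≡ 1021^2 = 1042441 ≡ 3074 (mod 4013)
1194^8 ≡ 3074^2 = 9449476 ≡ 2874 (mod 4013)
1194^16 ≡ 2874^2 = 8259876 ≡ 1122 (mod 4013)
1194^32 ≡ 1122^2 = 1258884 ≡ 2815 (mod 4013)
1194^64 ≡ 2815^2 = 7924225 ≡ 2563 (mod 4013)
1194^128 ≡ 2563^2 = 6568969 ≡ 3701 (mod 4013)
1194^256 ≡ 3701^2 = 13697401 ≡ 1032 (mod 4013)
1194^512 ≡ 1032^2 = 1065024 ≡ 1579 (mod 4013)
1194^1024 ≡ 1579^2 = 2493241 ≡ 1168 (mod 4013)
1194^2048 ≡ 1168^2 = 1364224 ≡ 3817 (mod 4013)
1194^3191 = 1194^2048 × 1194^1024 × 1194^64 × 1194^32 × 1194^16 × 1194^4 × 1194^2 × 1194^1 ≡ 3817 × 1168 × 2563 × 2815 × 1122 × 3074 × 1021 × 1194 (mod 4013).
Accumulate the product:
3817 × 1168 = 4458256 ≡ 3826
3826 × 2563 = 9806038 ≡ 2279
2279 × 2815 = 6415385 ≡ 2611
2611 × 1122 = 2929542 ≡ 52
52 × 3074 = 159848 ≡ 3341
3341 × 1021 = 3411161 ≡ 111
111 × 1194 = 132534 ≡ 105

105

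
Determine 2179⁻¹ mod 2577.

1159

Run the extended Euclidean algorithm:
2577 = 1*2179 + 398
2179 = 5*398 + 189
398 = 2*189 + 20
189 = 9*20 + 9
20 = 2*9 + 2
9 = 4*2 + 1
2 = 2*1 + 0
gcd(2179, 2577) = 1, so the inverse exists.
Bézout: 1 = −980*2577 + 1159*2179.
So 2179⁻¹ ≡ 1159 (mod 2577).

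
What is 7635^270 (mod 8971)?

4935

Compute successive squares:
270 in binary is 100001110, i.e. 270 = 256 + 8 + 4 + 2.
7635^1 ≡ 7635 (mod 8971)
7635^2 ≡ 7635^2 = 58293225 ≡ 8638 (mod 8971)
7635^4 ≡ 8638^2 = 74615044 ≡ 3237 (mod 8971)
7635^8 ≡ 3237^2 = 10478169 ≡ 41 (mod 8971)
7635^16 ≡ 41^2 = 1681 (mod 8971)
7635^32 ≡ 1681^2 = 2825761 ≡ 8867 (mod 8971)
7635^64 ≡ 8867^2 = 78623689 ≡ 1845 (mod 8971)
7635^128 ≡ 1845^2 = 3404025 ≡ 4016 (mod 8971)
7635^256 ≡ 4016^2 = 16128256 ≡ 7369 (mod 8971)
7635^270 = 7635^256 * 7635^8 * 7635^4 * 7635^2 ≡ 7369 * 41 * 3237 * 8638 (mod 8971).
Accumulate the product:
7369 * 41 = 302129 ≡ 6086
6086 * 3237 = 19700382 ≡ 66
66 * 8638 = 570108 ≡ 4935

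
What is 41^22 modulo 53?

By square-and-multiply:
22 in binary is 10110, i.e. 22 = 16 + 4 + 2.
41^1 ≡ 41 (mod 53)
41^2 ≡ 41^2 = 1681 ≡ 38 (mod 53)
41^4 ≡ 38^2 = 1444 ≡ 13 (mod 53)
41^8 ≡ 13^2 = 169 ≡ 10 (mod 53)
41^16 ≡ 10^2 = 100 ≡ 47 (mod 53)
41^22 = 41^16 * 41^4 * 41^2 ≡ 47 * 13 * 38 (mod 53).
Accumulate the product:
47 * 13 = 611 ≡ 28
28 * 38 = 1064 ≡ 4

4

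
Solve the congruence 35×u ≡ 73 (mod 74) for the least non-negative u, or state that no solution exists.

19

gcd(35, 74) = 1, so a unique solution mod 74 exists.
35⁻¹ ≡ 55 (mod 74).
u ≡ 55×73 ≡ 19 (mod 74).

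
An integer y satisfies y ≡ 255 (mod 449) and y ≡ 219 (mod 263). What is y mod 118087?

72544

449⁻¹ mod 263: 449·222 ≡ 1 (mod 263), so 449⁻¹ ≡ 222.
y = 255 + 449·((219 − 255)·222 mod 263) = 255 + 449·161 = 72544.
Check: 72544 mod 449 = 255, 72544 mod 263 = 219. ✓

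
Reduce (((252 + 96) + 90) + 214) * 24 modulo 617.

252 + 96 = 348
348 + 90 = 438
438 + 214 = 652 ≡ 35 (mod 617)
35 * 24 = 840 ≡ 223 (mod 617)

223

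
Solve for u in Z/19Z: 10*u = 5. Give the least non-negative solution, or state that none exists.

gcd(10, 19) = 1, so a unique solution mod 19 exists.
10⁻¹ ≡ 2 (mod 19).
u ≡ 2*5 ≡ 10 (mod 19).

10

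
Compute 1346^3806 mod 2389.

Using repeated squaring:
3806 in binary is 111011011110, i.e. 3806 = 2048 + 1024 + 512 + 128 + 64 + 16 + 8 + 4 + 2.
1346^1 ≡ 1346 (mod 2389)
1346^2 ≡ 1346^2 = 1811716 ≡ 854 (mod 2389)
1346^4 ≡ 854^2 = 729316 ≡ 671 (mod 2389)
1346^8 ≡ 671^2 = 450241 ≡ 1109 (mod 2389)
1346^16 ≡ 1109^2 = 1229881 ≡ 1935 (mod 2389)
1346^32 ≡ 1935^2 = 3744225 ≡ 662 (mod 2389)
1346^64 ≡ 662^2 = 438244 ≡ 1057 (mod 2389)
1346^128 ≡ 1057^2 = 1117249 ≡ 1586 (mod 2389)
1346^256 ≡ 1586^2 = 2515396 ≡ 2168 (mod 2389)
1346^512 ≡ 2168^2 = 4700224 ≡ 1061 (mod 2389)
1346^1024 ≡ 1061^2 = 1125721 ≡ 502 (mod 2389)
1346^2048 ≡ 502^2 = 252004 ≡ 1159 (mod 2389)
1346^3806 = 1346^2048 · 1346^1024 · 1346^512 · 1346^128 · 1346^64 · 1346^16 · 1346^8 · 1346^4 · 1346^2 ≡ 1159 · 502 · 1061 · 1586 · 1057 · 1935 · 1109 · 671 · 854 (mod 2389).
Accumulate the product:
1159 · 502 = 581818 ≡ 1291
1291 · 1061 = 1369751 ≡ 854
854 · 1586 = 1354444 ≡ 2270
2270 · 1057 = 2399390 ≡ 834
834 · 1935 = 1613790 ≡ 1215
1215 · 1109 = 1347435 ≡ 39
39 · 671 = 26169 ≡ 2279
2279 · 854 = 1946266 ≡ 1620

1620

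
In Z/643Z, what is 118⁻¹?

376

Apply the Euclidean algorithm and back-substitute:
643 = 5×118 + 53
118 = 2×53 + 12
53 = 4×12 + 5
12 = 2×5 + 2
5 = 2×2 + 1
2 = 2×1 + 0
gcd(118, 643) = 1, so the inverse exists.
Bézout: 1 = 49×643 − 267×118.
So 118⁻¹ ≡ −267 ≡ 376 (mod 643).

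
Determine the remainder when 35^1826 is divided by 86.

By square-and-multiply:
35^1 ≡ 35 (mod 86)
35^2 ≡ 35^2 = 1225 ≡ 21 (mod 86)
35^4 ≡ 21^2 = 441 ≡ 11 (mod 86)
35^8 ≡ 11^2 = 121 ≡ 35 (mod 86)
35^16 ≡ 35^2 = 1225 ≡ 21 (mod 86)
35^32 ≡ 21^2 = 441 ≡ 11 (mod 86)
35^64 ≡ 11^2 = 121 ≡ 35 (mod 86)
35^128 ≡ 35^2 = 1225 ≡ 21 (mod 86)
35^256 ≡ 21^2 = 441 ≡ 11 (mod 86)
35^512 ≡ 11^2 = 121 ≡ 35 (mod 86)
35^1024 ≡ 35^2 = 1225 ≡ 21 (mod 86)
35^1826 = 35^1024 * 35^512 * 35^256 * 35^32 * 35^2 ≡ 21 * 35 * 11 * 11 * 21 (mod 86).
Accumulate the product:
21 * 35 = 735 ≡ 47
47 * 11 = 517 ≡ 1
1 * 11 = 11
11 * 21 = 231 ≡ 59

59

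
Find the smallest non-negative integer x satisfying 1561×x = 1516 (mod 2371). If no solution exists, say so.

gcd(1561, 2371) = 1, so a unique solution mod 2371 exists.
1561⁻¹ ≡ 442 (mod 2371).
x ≡ 442×1516 ≡ 1450 (mod 2371).

1450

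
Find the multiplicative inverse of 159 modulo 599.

599 = 3*159 + 122
159 = 1*122 + 37
122 = 3*37 + 11
37 = 3*11 + 4
11 = 2*4 + 3
4 = 1*3 + 1
3 = 3*1 + 0
gcd(159, 599) = 1, so the inverse exists.
Back-substitute for 1:
1 = 1*4 − 1*3
  = −1*11 + 3*4
  = 3*37 − 10*11
  = −10*122 + 33*37
  = 33*159 − 43*122
  = −43*599 + 162*159
So 159⁻¹ ≡ 162 (mod 599).

162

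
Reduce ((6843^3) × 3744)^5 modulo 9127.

1512

(6843)^3 ≡ 8973 (mod 9127)
8973 × 3744 = 33594912 ≡ 7552 (mod 9127)
(7552)^5 ≡ 1512 (mod 9127)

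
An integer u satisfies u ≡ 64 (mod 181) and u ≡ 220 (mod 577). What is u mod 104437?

181⁻¹ mod 577: 181·526 ≡ 1 (mod 577), so 181⁻¹ ≡ 526.
u = 64 + 181·((220 − 64)·526 mod 577) = 64 + 181·122 = 22146.
Check: 22146 mod 181 = 64, 22146 mod 577 = 220. ✓

22146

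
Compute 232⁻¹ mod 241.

Apply the Euclidean algorithm and back-substitute:
241 = 1*232 + 9
232 = 25*9 + 7
9 = 1*7 + 2
7 = 3*2 + 1
2 = 2*1 + 0
gcd(232, 241) = 1, so the inverse exists.
Back-substitute for 1:
1 = 1*7 − 3*2
  = −3*9 + 4*7
  = 4*232 − 103*9
  = −103*241 + 107*232
So 232⁻¹ ≡ 107 (mod 241).

107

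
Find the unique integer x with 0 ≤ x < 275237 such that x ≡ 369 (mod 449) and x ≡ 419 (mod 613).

164703

449⁻¹ mod 613: 449·228 ≡ 1 (mod 613), so 449⁻¹ ≡ 228.
x = 369 + 449·((419 − 369)·228 mod 613) = 369 + 449·366 = 164703.
Check: 164703 mod 449 = 369, 164703 mod 613 = 419. ✓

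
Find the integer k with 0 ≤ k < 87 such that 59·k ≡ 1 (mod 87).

59

87 = 1*59 + 28
59 = 2*28 + 3
28 = 9*3 + 1
3 = 3*1 + 0
gcd(59, 87) = 1, so the inverse exists.
Bézout: 1 = 19*87 − 28*59.
So 59⁻¹ ≡ −28 ≡ 59 (mod 87).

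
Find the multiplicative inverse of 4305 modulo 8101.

5841

Run the extended Euclidean algorithm:
8101 = 1·4305 + 3796
4305 = 1·3796 + 509
3796 = 7·509 + 233
509 = 2·233 + 43
233 = 5·43 + 18
43 = 2·18 + 7
18 = 2·7 + 4
7 = 1·4 + 3
4 = 1·3 + 1
3 = 3·1 + 0
gcd(4305, 8101) = 1, so the inverse exists.
Bézout: 1 = 1201·8101 − 2260·4305.
So 4305⁻¹ ≡ −2260 ≡ 5841 (mod 8101).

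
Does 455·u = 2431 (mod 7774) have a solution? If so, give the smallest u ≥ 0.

535

gcd(455, 7774) = 13, and 13 | 2431, so solutions exist.
Divide through by 13: 35·u ≡ 187 (mod 598).
35⁻¹ ≡ 393 (mod 598).
u ≡ 393·187 ≡ 535 (mod 598).
The smallest non-negative solution is u = 535.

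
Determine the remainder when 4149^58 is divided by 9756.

9729

Compute successive squares:
58 in binary is 111010, i.e. 58 = 32 + 16 + 8 + 2.
4149^1 ≡ 4149 (mod 9756)
4149^2 ≡ 4149^2 = 17214201 ≡ 4617 (mod 9756)
4149^4 ≡ 4617^2 = 21316689 ≡ 9585 (mod 9756)
4149^8 ≡ 9585^2 = 91872225 ≡ 9729 (mod 9756)
4149^16 ≡ 9729^2 = 94653441 ≡ 729 (mod 9756)
4149^32 ≡ 729^2 = 531441 ≡ 4617 (mod 9756)
4149^58 = 4149^32 * 4149^16 * 4149^8 * 4149^2 ≡ 4617 * 729 * 9729 * 4617 (mod 9756).
Accumulate the product:
4617 * 729 = 3365793 ≡ 9729
9729 * 9729 = 94653441 ≡ 729
729 * 4617 = 3365793 ≡ 9729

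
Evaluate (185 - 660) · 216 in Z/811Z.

397

185 - 660 = -475 ≡ 336 (mod 811)
336 · 216 = 72576 ≡ 397 (mod 811)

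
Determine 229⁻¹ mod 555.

349

555 = 2*229 + 97
229 = 2*97 + 35
97 = 2*35 + 27
35 = 1*27 + 8
27 = 3*8 + 3
8 = 2*3 + 2
3 = 1*2 + 1
2 = 2*1 + 0
gcd(229, 555) = 1, so the inverse exists.
Back-substitute for 1:
1 = 1*3 − 1*2
  = −1*8 + 3*3
  = 3*27 − 10*8
  = −10*35 + 13*27
  = 13*97 − 36*35
  = −36*229 + 85*97
  = 85*555 − 206*229
So 229⁻¹ ≡ −206 ≡ 349 (mod 555).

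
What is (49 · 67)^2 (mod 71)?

49 · 67 = 3283 ≡ 17 (mod 71)
(17)^2 ≡ 5 (mod 71)

5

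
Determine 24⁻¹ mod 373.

373 = 15×24 + 13
24 = 1×13 + 11
13 = 1×11 + 2
11 = 5×2 + 1
2 = 2×1 + 0
gcd(24, 373) = 1, so the inverse exists.
Bézout: 1 = −11×373 + 171×24.
So 24⁻¹ ≡ 171 (mod 373).

171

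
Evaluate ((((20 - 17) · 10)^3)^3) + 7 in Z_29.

8

20 - 17 = 3
3 · 10 = 30 ≡ 1 (mod 29)
(1)^3 ≡ 1 (mod 29)
(1)^3 ≡ 1 (mod 29)
1 + 7 = 8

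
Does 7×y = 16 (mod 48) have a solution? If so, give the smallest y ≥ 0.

gcd(7, 48) = 1, so a unique solution mod 48 exists.
7⁻¹ ≡ 7 (mod 48).
y ≡ 7×16 ≡ 16 (mod 48).

16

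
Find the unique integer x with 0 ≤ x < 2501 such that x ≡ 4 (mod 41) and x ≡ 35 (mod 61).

1316

41⁻¹ mod 61: 41*3 ≡ 1 (mod 61), so 41⁻¹ ≡ 3.
x = 4 + 41*((35 − 4)*3 mod 61) = 4 + 41*32 = 1316.
Check: 1316 mod 41 = 4, 1316 mod 61 = 35. ✓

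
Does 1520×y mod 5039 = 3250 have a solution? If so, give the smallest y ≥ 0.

2820

gcd(1520, 5039) = 1, so a unique solution mod 5039 exists.
1520⁻¹ ≡ 2125 (mod 5039).
y ≡ 2125×3250 ≡ 2820 (mod 5039).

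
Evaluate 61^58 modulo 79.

Using repeated squaring:
58 in binary is 111010, i.e. 58 = 32 + 16 + 8 + 2.
61^1 ≡ 61 (mod 79)
61^2 ≡ 61^2 = 3721 ≡ 8 (mod 79)
61^4 ≡ 8^2 = 64 (mod 79)
61^8 ≡ 64^2 = 4096 ≡ 67 (mod 79)
61^16 ≡ 67^2 = 4489 ≡ 65 (mod 79)
61^32 ≡ 65^2 = 4225 ≡ 38 (mod 79)
61^58 = 61^32 × 61^16 × 61^8 × 61^2 ≡ 38 × 65 × 67 × 8 (mod 79).
Accumulate the product:
38 × 65 = 2470 ≡ 21
21 × 67 = 1407 ≡ 64
64 × 8 = 512 ≡ 38

38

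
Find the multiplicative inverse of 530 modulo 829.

768

Apply the Euclidean algorithm and back-substitute:
829 = 1*530 + 299
530 = 1*299 + 231
299 = 1*231 + 68
231 = 3*68 + 27
68 = 2*27 + 14
27 = 1*14 + 13
14 = 1*13 + 1
13 = 13*1 + 0
gcd(530, 829) = 1, so the inverse exists.
Back-substitute for 1:
1 = 1*14 − 1*13
  = −1*27 + 2*14
  = 2*68 − 5*27
  = −5*231 + 17*68
  = 17*299 − 22*231
  = −22*530 + 39*299
  = 39*829 − 61*530
So 530⁻¹ ≡ −61 ≡ 768 (mod 829).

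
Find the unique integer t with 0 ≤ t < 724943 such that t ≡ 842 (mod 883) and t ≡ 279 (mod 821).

883⁻¹ mod 821: 883*437 ≡ 1 (mod 821), so 883⁻¹ ≡ 437.
t = 842 + 883*((279 − 842)*437 mod 821) = 842 + 883*269 = 238369.
Check: 238369 mod 883 = 842, 238369 mod 821 = 279. ✓

238369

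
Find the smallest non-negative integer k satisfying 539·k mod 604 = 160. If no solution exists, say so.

44

gcd(539, 604) = 1, so a unique solution mod 604 exists.
539⁻¹ ≡ 223 (mod 604).
k ≡ 223·160 ≡ 44 (mod 604).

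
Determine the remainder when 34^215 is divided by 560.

Using repeated squaring:
215 in binary is 11010111, i.e. 215 = 128 + 64 + 16 + 4 + 2 + 1.
34^1 ≡ 34 (mod 560)
34^2 ≡ 34^2 = 1156 ≡ 36 (mod 560)
34^4 ≡ 36^2 = 1296 ≡ 176 (mod 560)
34^8 ≡ 176^2 = 30976 ≡ 176 (mod 560)
34^16 ≡ 176^2 = 30976 ≡ 176 (mod 560)
34^32 ≡ 176^2 = 30976 ≡ 176 (mod 560)
34^64 ≡ 176^2 = 30976 ≡ 176 (mod 560)
34^128 ≡ 176^2 = 30976 ≡ 176 (mod 560)
34^215 = 34^128 × 34^64 × 34^16 × 34^4 × 34^2 × 34^1 ≡ 176 × 176 × 176 × 176 × 36 × 34 (mod 560).
Accumulate the product:
176 × 176 = 30976 ≡ 176
176 × 176 = 30976 ≡ 176
176 × 176 = 30976 ≡ 176
176 × 36 = 6336 ≡ 176
176 × 34 = 5984 ≡ 384

384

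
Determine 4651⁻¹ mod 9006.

3073

9006 = 1×4651 + 4355
4651 = 1×4355 + 296
4355 = 14×296 + 211
296 = 1×211 + 85
211 = 2×85 + 41
85 = 2×41 + 3
41 = 13×3 + 2
3 = 1×2 + 1
2 = 2×1 + 0
gcd(4651, 9006) = 1, so the inverse exists.
Bézout: 1 = −1587×9006 + 3073×4651.
So 4651⁻¹ ≡ 3073 (mod 9006).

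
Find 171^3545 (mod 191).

66

3545 in binary is 110111011001, i.e. 3545 = 2048 + 1024 + 256 + 128 + 64 + 16 + 8 + 1.
171^1 ≡ 171 (mod 191)
171^2 ≡ 171^2 = 29241 ≡ 18 (mod 191)
171^4 ≡ 18^2 = 324 ≡ 133 (mod 191)
171^8 ≡ 133^2 = 17689 ≡ 117 (mod 191)
171^16 ≡ 117^2 = 13689 ≡ 128 (mod 191)
171^32 ≡ 128^2 = 16384 ≡ 149 (mod 191)
171^64 ≡ 149^2 = 22201 ≡ 45 (mod 191)
171^128 ≡ 45^2 = 2025 ≡ 115 (mod 191)
171^256 ≡ 115^2 = 13225 ≡ 46 (mod 191)
171^512 ≡ 46^2 = 2116 ≡ 15 (mod 191)
171^1024 ≡ 15^2 = 225 ≡ 34 (mod 191)
171^2048 ≡ 34^2 = 1156 ≡ 10 (mod 191)
171^3545 = 171^2048 · 171^1024 · 171^256 · 171^128 · 171^64 · 171^16 · 171^8 · 171^1 ≡ 10 · 34 · 46 · 115 · 45 · 128 · 117 · 171 (mod 191).
Accumulate the product:
10 · 34 = 340 ≡ 149
149 · 46 = 6854 ≡ 169
169 · 115 = 19435 ≡ 144
144 · 45 = 6480 ≡ 177
177 · 128 = 22656 ≡ 118
118 · 117 = 13806 ≡ 54
54 · 171 = 9234 ≡ 66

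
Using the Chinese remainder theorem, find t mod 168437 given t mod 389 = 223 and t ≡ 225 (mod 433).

389⁻¹ mod 433: 389×246 ≡ 1 (mod 433), so 389⁻¹ ≡ 246.
t = 223 + 389×((225 − 223)×246 mod 433) = 223 + 389×59 = 23174.

23174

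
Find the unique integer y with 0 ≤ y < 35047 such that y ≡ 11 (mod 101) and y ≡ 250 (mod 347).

101⁻¹ mod 347: 101×134 ≡ 1 (mod 347), so 101⁻¹ ≡ 134.
y = 11 + 101×((250 − 11)×134 mod 347) = 11 + 101×102 = 10313.
Check: 10313 mod 101 = 11, 10313 mod 347 = 250. ✓

10313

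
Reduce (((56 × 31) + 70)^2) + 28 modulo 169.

133

56 × 31 = 1736 ≡ 46 (mod 169)
46 + 70 = 116
(116)^2 ≡ 105 (mod 169)
105 + 28 = 133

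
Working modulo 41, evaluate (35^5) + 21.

(35)^5 ≡ 14 (mod 41)
14 + 21 = 35

35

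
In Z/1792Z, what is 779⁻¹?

Run the extended Euclidean algorithm:
1792 = 2*779 + 234
779 = 3*234 + 77
234 = 3*77 + 3
77 = 25*3 + 2
3 = 1*2 + 1
2 = 2*1 + 0
gcd(779, 1792) = 1, so the inverse exists.
Back-substitute for 1:
1 = 1*3 − 1*2
  = −1*77 + 26*3
  = 26*234 − 79*77
  = −79*779 + 263*234
  = 263*1792 − 605*779
So 779⁻¹ ≡ −605 ≡ 1187 (mod 1792).

1187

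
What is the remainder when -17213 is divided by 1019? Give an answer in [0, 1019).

-17213 = -17×1019 + 110, so -17213 ≡ 110 (mod 1019).

110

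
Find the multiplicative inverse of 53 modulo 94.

94 = 1*53 + 41
53 = 1*41 + 12
41 = 3*12 + 5
12 = 2*5 + 2
5 = 2*2 + 1
2 = 2*1 + 0
gcd(53, 94) = 1, so the inverse exists.
Back-substitute for 1:
1 = 1*5 − 2*2
  = −2*12 + 5*5
  = 5*41 − 17*12
  = −17*53 + 22*41
  = 22*94 − 39*53
So 53⁻¹ ≡ −39 ≡ 55 (mod 94).

55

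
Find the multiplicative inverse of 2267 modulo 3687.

3539

Apply the Euclidean algorithm and back-substitute:
3687 = 1*2267 + 1420
2267 = 1*1420 + 847
1420 = 1*847 + 573
847 = 1*573 + 274
573 = 2*274 + 25
274 = 10*25 + 24
25 = 1*24 + 1
24 = 24*1 + 0
gcd(2267, 3687) = 1, so the inverse exists.
Bézout: 1 = 91*3687 − 148*2267.
So 2267⁻¹ ≡ −148 ≡ 3539 (mod 3687).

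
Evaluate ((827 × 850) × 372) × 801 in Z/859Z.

827 × 850 = 702950 ≡ 288 (mod 859)
288 × 372 = 107136 ≡ 620 (mod 859)
620 × 801 = 496620 ≡ 118 (mod 859)

118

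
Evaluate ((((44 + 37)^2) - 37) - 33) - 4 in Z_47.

44 + 37 = 81 ≡ 34 (mod 47)
(34)^2 ≡ 28 (mod 47)
28 - 37 = -9 ≡ 38 (mod 47)
38 - 33 = 5
5 - 4 = 1

1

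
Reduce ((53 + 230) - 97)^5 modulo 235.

53 + 230 = 283 ≡ 48 (mod 235)
48 - 97 = -49 ≡ 186 (mod 235)
(186)^5 ≡ 156 (mod 235)

156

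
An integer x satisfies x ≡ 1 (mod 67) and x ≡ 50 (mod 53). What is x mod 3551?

2011

67⁻¹ mod 53: 67*19 ≡ 1 (mod 53), so 67⁻¹ ≡ 19.
x = 1 + 67*((50 − 1)*19 mod 53) = 1 + 67*30 = 2011.
Check: 2011 mod 67 = 1, 2011 mod 53 = 50. ✓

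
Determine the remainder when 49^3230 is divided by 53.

15

3230 in binary is 110010011110, i.e. 3230 = 2048 + 1024 + 128 + 16 + 8 + 4 + 2.
49^1 ≡ 49 (mod 53)
49^2 ≡ 49^2 = 2401 ≡ 16 (mod 53)
49^4 ≡ 16^2 = 256 ≡ 44 (mod 53)
49^8 ≡ 44^2 = 1936 ≡ 28 (mod 53)
49^16 ≡ 28^2 = 784 ≡ 42 (mod 53)
49^32 ≡ 42^2 = 1764 ≡ 15 (mod 53)
49^64 ≡ 15^2 = 225 ≡ 13 (mod 53)
49^128 ≡ 13^2 = 169 ≡ 10 (mod 53)
49^256 ≡ 10^2 = 100 ≡ 47 (mod 53)
49^512 ≡ 47^2 = 2209 ≡ 36 (mod 53)
49^1024 ≡ 36^2 = 1296 ≡ 24 (mod 53)
49^2048 ≡ 24^2 = 576 ≡ 46 (mod 53)
49^3230 = 49^2048 * 49^1024 * 49^128 * 49^16 * 49^8 * 49^4 * 49^2 ≡ 46 * 24 * 10 * 42 * 28 * 44 * 16 (mod 53).
Accumulate the product:
46 * 24 = 1104 ≡ 44
44 * 10 = 440 ≡ 16
16 * 42 = 672 ≡ 36
36 * 28 = 1008 ≡ 1
1 * 44 = 44
44 * 16 = 704 ≡ 15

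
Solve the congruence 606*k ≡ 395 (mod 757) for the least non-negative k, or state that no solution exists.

gcd(606, 757) = 1, so a unique solution mod 757 exists.
606⁻¹ ≡ 381 (mod 757).
k ≡ 381*395 ≡ 609 (mod 757).

609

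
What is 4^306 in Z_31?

Compute successive squares:
306 in binary is 100110010, i.e. 306 = 256 + 32 + 16 + 2.
4^1 ≡ 4 (mod 31)
4^2 ≡ 4^2 = 16 (mod 31)
4^4 ≡ 16^2 = 256 ≡ 8 (mod 31)
4^8 ≡ 8^2 = 64 ≡ 2 (mod 31)
4^16 ≡ 2^2 = 4 (mod 31)
4^32 ≡ 4^2 = 16 (mod 31)
4^64 ≡ 16^2 = 256 ≡ 8 (mod 31)
4^128 ≡ 8^2 = 64 ≡ 2 (mod 31)
4^256 ≡ 2^2 = 4 (mod 31)
4^306 = 4^256 × 4^32 × 4^16 × 4^2 ≡ 4 × 16 × 4 × 16 (mod 31).
Accumulate the product:
4 × 16 = 64 ≡ 2
2 × 4 = 8
8 × 16 = 128 ≡ 4

4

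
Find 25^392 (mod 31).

Compute successive squares:
392 in binary is 110001000, i.e. 392 = 256 + 128 + 8.
25^1 ≡ 25 (mod 31)
25^2 ≡ 25^2 = 625 ≡ 5 (mod 31)
25^4 ≡ 5^2 = 25 (mod 31)
25^8 ≡ 25^2 = 625 ≡ 5 (mod 31)
25^16 ≡ 5^2 = 25 (mod 31)
25^32 ≡ 25^2 = 625 ≡ 5 (mod 31)
25^64 ≡ 5^2 = 25 (mod 31)
25^128 ≡ 25^2 = 625 ≡ 5 (mod 31)
25^256 ≡ 5^2 = 25 (mod 31)
25^392 = 25^256 * 25^128 * 25^8 ≡ 25 * 5 * 5 (mod 31).
Accumulate the product:
25 * 5 = 125 ≡ 1
1 * 5 = 5

5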